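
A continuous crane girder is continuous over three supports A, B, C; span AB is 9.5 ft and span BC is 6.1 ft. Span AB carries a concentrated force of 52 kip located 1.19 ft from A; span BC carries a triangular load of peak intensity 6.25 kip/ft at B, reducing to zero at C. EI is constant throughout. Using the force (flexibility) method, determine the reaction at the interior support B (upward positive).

Take M_B as the redundant. Released structure: two simple spans AB and BC with a hinge at B.
End slopes at the hinge B, treating each span as simply supported:
  span AB: point load 52 at a = 1.19: Pab(L + a)/(6LEI) = 96.44/EI
  span BC: triangular load, peak 6.25: w₀L³/(45EI) = 31.53/EI
  relative rotation θ_0 = (96.44 + 31.53)/EI = 128/EI
A unit hogging moment at B produces rotation L₁/(3EI) + L₂/(3EI) = 5.2/EI.
Slope continuity at B: θ_0 = M_B·5.2/EI, so M_B = 128/5.2 = 24.61 kip·ft (hogging).
Span AB, ΣM about A with M_B applied at B: R_B^{AB}·9.5 = 61.88 + 24.61, so R_B^{AB} = 9.104 kip and R_A = 52 − 9.104 = 42.9 kip.
Span BC, ΣM about C: R_B^{BC}·6.1 = 77.52 + 24.61, so R_B^{BC} = 16.74 kip and R_C = 19.06 − 16.74 = 2.32 kip.
R_B = 9.104 + 16.74 = 25.85 kip.

R_B = 25.85 kip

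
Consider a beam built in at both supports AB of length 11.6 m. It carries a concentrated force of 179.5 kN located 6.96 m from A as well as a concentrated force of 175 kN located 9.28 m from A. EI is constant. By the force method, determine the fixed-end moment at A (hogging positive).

Release both end moments; the primary structure is a simply-supported span AB with redundants M_A and M_B.
Simple-span end rotations at A and B under the given loads:
  at A: point load 179.5 at a = 6.96: Pab(L + b)/(6LEI) = 1353/EI
  at B: point load 179.5 at a = 6.96: Pab(L + a)/(6LEI) = 1546/EI
  at A: point load 175 at a = 9.28: Pab(L + b)/(6LEI) = 753.5/EI
  at B: point load 175 at a = 9.28: Pab(L + a)/(6LEI) = 1130/EI
  θ_A0 = 2106/EI,  θ_B0 = 2676/EI
Flexibility coefficients: a unit moment at one end gives L/(3EI) there and L/(6EI) at the far end, so f₁₁ = f₂₂ = 3.867/EI and f₁₂ = f₂₁ = 1.933/EI.
Compatibility — zero rotation at each built-in end:
  3.867 M_A + 1.933 M_B = 2106
  1.933 M_A + 3.867 M_B = 2676
Solving the pair gives M_A = 264.9 kN·m and M_B = 559.7 kN·m (hogging).

M_A = 264.9 kN·m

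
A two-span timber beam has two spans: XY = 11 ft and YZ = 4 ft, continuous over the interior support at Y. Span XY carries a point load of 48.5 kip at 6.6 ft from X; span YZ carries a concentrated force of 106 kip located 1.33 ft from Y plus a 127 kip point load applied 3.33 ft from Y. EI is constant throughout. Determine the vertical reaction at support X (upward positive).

Release continuity at Y by inserting a hinge; the redundant is the internal moment M_Y. The primary structure is two simply-supported spans XY and YZ.
Discontinuity in slope at Y on the released structure — sum the simple-span end rotations:
  span XY: point load 48.5 at a = 6.6: Pab(L + a)/(6LEI) = 375.6/EI
  span YZ: point load 106 at a = 1.33: Pab(L + b)/(6LEI) = 104.6/EI
  span YZ: point load 127 at a = 3.33: Pab(L + b)/(6LEI) = 55.14/EI
  relative rotation θ_0 = (375.6 + 159.7)/EI = 535.3/EI
A unit hogging moment at Y produces rotation L₁/(3EI) + L₂/(3EI) = 5/EI.
Slope continuity at Y: θ_0 = M_Y·5/EI, so M_Y = 535.3/5 = 107.1 kip·ft (hogging).
Span XY, ΣM about X with M_Y applied at Y: R_Y^{XY}·11 = 320.1 + 107.1, so R_Y^{XY} = 38.83 kip and R_X = 48.5 − 38.83 = 9.667 kip.

R_X = 9.667 kip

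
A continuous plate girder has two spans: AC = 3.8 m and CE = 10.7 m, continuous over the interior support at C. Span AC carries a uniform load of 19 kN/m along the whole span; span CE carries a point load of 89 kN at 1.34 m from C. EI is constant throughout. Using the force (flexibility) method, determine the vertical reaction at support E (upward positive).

Release continuity at C by inserting a hinge; the redundant is the internal moment M_C. The primary structure is two simply-supported spans AC and CE.
Discontinuity in slope at C on the released structure — sum the simple-span end rotations:
  span AC: UDL 19: wL³/(24EI) = 43.44/EI
  span CE: point load 89 at a = 1.34: Pab(L + b)/(6LEI) = 348.8/EI
  relative rotation θ_0 = (43.44 + 348.8)/EI = 392.2/EI
A unit hogging moment at C produces rotation L₁/(3EI) + L₂/(3EI) = 4.833/EI.
Slope continuity at C: θ_0 = M_C·4.833/EI, so M_C = 392.2/4.833 = 81.15 kN·m (hogging).
Span CE, ΣM about E: R_C^{CE}·10.7 = 833 + 81.15, so R_C^{CE} = 85.44 kN and R_E = 89 − 85.44 = 3.562 kN.

R_E = 3.562 kN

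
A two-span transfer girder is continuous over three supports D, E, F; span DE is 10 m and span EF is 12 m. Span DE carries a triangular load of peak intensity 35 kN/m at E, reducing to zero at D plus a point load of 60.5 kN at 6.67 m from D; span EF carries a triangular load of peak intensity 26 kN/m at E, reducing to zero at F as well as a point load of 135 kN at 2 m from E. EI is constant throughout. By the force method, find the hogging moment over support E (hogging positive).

Take M_E as the redundant. Released structure: two simple spans DE and EF with a hinge at E.
End slopes at the hinge E, treating each span as simply supported:
  span DE: triangular load, peak 35: w₀L³/(45EI) = 777.8/EI
  span DE: point load 60.5 at a = 6.67: Pab(L + a)/(6LEI) = 373.3/EI
  span EF: triangular load, peak 26: w₀L³/(45EI) = 998.4/EI
  span EF: point load 135 at a = 2: Pab(L + b)/(6LEI) = 825/EI
  relative rotation θ_0 = (1151 + 1823)/EI = 2975/EI
A unit hogging moment at E produces rotation L₁/(3EI) + L₂/(3EI) = 7.333/EI.
Slope continuity at E: θ_0 = M_E·7.333/EI, so M_E = 2975/7.333 = 405.6 kN·m (hogging).

M_E = 405.6 kN·m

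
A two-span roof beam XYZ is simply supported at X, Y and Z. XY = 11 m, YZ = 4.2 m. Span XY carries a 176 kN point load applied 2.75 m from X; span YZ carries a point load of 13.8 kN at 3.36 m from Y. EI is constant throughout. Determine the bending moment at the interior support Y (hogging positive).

Take M_Y as the redundant. Released structure: two simple spans XY and YZ with a hinge at Y.
Rotations at Y on the released spans (each span's end-slope, ×1/EI):
  span XY: point load 176 at a = 2.75: Pab(L + a)/(6LEI) = 831.9/EI
  span YZ: point load 13.8 at a = 3.36: Pab(L + b)/(6LEI) = 7.79/EI
  relative rotation θ_0 = (831.9 + 7.79)/EI = 839.7/EI
A unit hogging moment at Y produces rotation L₁/(3EI) + L₂/(3EI) = 5.067/EI.
Slope continuity at Y: θ_0 = M_Y·5.067/EI, so M_Y = 839.7/5.067 = 165.7 kN·m (hogging).

M_Y = 165.7 kN·m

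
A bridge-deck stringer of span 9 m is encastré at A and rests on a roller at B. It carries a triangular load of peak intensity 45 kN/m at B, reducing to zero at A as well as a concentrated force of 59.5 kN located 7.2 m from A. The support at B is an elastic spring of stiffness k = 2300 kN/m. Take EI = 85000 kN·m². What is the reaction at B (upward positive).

Choose R_B as the redundant. The primary structure is the cantilever fixed at A.
Deflection at B on the released cantilever, summing each load's contribution:
  triangular load, peak 45 at the free end: 11w₀L⁴/(120EI) = 27064/EI
  point load 59.5 at a = 7.2: Pa²(3L − a)/(6EI) = 10179/EI
  δ_0 = 37243/EI
Tip deflection under a unit load at B: L³/(3EI) = 243/EI.
With EI = 85000 kN·m²: δ_0 = 0.43815 m and δ_{BB} = 0.002859 m/kN.
Compatibility — the spring shortens by R_B/k under the reaction it provides: δ_0 − R_B·δ_{BB} = R_B/k. With 1/k = 0.000435 m/kN, R_B = δ_0 / (δ_{BB} + 1/k) = 0.43815 / (0.002859 + 0.000435) = 133 kN.

R_B = 133 kN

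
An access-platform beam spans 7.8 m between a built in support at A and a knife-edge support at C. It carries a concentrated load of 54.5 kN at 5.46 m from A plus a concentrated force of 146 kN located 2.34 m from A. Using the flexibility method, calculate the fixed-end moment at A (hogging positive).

Take the reaction at C as the redundant and release it; the primary structure is a cantilever fixed at A.
Downward deflection at the released point C due to the loads:
  point load 54.5 at a = 5.46: Pa²(3L − a)/(6EI) = 4858/EI
  point load 146 at a = 2.34: Pa²(3L − a)/(6EI) = 2806/EI
  δ_0 = 7664/EI
Tip deflection under a unit load at C: L³/(3EI) = 158.2/EI.
Compatibility at C: δ_0 − R_C·δ_{CC} = 0, so R_C = 7664/158.2 = 48.45 kN.
Moment equilibrium about A: M_A = Σ(load moments about A) − R_C·L = 639.2 − 48.45×7.8 = 261.3 kN·m.

M_A = 261.3 kN·m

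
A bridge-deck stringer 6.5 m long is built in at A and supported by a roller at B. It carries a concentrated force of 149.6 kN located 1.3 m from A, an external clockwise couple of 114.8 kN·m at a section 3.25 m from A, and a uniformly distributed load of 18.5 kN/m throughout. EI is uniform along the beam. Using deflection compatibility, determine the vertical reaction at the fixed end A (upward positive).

R_A = 196.5 kN

Choose R_B as the redundant. The primary structure is the cantilever fixed at A.
Primary-structure tip deflection at B by superposition:
  point load 149.6 at a = 1.3: Pa²(3L − a)/(6EI) = 766.9/EI
  clockwise couple 114.8 at a = 3.25: M₀a(2L − a)/(2EI) = 1819/EI
  UDL 18.5: wL⁴/(8EI) = 4128/EI
  δ_0 = 6714/EI
Flexibility coefficient — unit upward force at B: δ_{BB} = L³/(3EI) = 91.54/EI.
Compatibility at B: δ_0 − R_B·δ_{BB} = 0, so R_B = 6714/91.54 = 73.34 kN.
Vertical equilibrium: R_A = ΣP − R_B = 269.9 − 73.34 = 196.5 kN.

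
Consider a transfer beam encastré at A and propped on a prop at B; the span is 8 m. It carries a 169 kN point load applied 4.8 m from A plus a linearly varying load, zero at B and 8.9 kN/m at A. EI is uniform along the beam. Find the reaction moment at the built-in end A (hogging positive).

Choose R_B as the redundant. The primary structure is the cantilever fixed at A.
Free-end deflection of the primary structure under the applied loading (downward +):
  point load 169 at a = 4.8: Pa²(3L − a)/(6EI) = 12460/EI
  triangular load, peak 8.9 at the fixed end: w₀L⁴/(30EI) = 1215/EI
  δ_0 = 13675/EI
Tip deflection under a unit load at B: L³/(3EI) = 170.7/EI.
Compatibility at B: δ_0 − R_B·δ_{BB} = 0, so R_B = 13675/170.7 = 80.13 kN.
Moment equilibrium about A: M_A = Σ(load moments about A) − R_B·L = 906.1 − 80.13×8 = 265.1 kN·m.

M_A = 265.1 kN·m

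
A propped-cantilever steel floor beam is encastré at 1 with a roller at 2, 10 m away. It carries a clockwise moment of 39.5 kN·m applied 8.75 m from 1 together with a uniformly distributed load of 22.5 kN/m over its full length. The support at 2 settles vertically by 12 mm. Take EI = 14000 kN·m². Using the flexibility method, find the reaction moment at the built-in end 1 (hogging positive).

M_1 = 267.5 kN·m

Take the reaction at 2 as the redundant and release it; the primary structure is a cantilever fixed at 1.
Primary-structure tip deflection at 2 by superposition:
  clockwise couple 39.5 at a = 8.75: M₀a(2L − a)/(2EI) = 1944/EI
  UDL 22.5: wL⁴/(8EI) = 28125/EI
  δ_0 = 30069/EI
Tip deflection under a unit load at 2: L³/(3EI) = 333.3/EI.
With EI = 14000 kN·m²: δ_0 = 2.1478 m and δ_{22} = 0.02381 m/kN.
Compatibility — the beam at 2 must follow the support down by 0.012 m: δ_0 − R_2·δ_{22} = 0.012, so R_2 = (2.1478 − 0.012)/0.02381 = 89.7 kN.
Moment equilibrium about 1: M_1 = Σ(load moments about 1) − R_2·L = 1164 − 89.7×10 = 267.5 kN·m.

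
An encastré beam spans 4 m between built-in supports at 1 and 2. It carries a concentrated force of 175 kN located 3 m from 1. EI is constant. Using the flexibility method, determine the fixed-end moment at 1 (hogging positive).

M_1 = 32.81 kN·m

Take the two fixed-end moments M_1, M_2 as redundants; the released structure is the simple span 12.
Simple-span end rotations at 1 and 2 under the given loads:
  at 1: point load 175 at a = 3: Pab(L + b)/(6LEI) = 109.4/EI
  at 2: point load 175 at a = 3: Pab(L + a)/(6LEI) = 153.1/EI
  θ_10 = 109.4/EI,  θ_20 = 153.1/EI
Flexibility coefficients: a unit moment at one end gives L/(3EI) there and L/(6EI) at the far end, so f₁₁ = f₂₂ = 1.333/EI and f₁₂ = f₂₁ = 0.6667/EI.
Compatibility — zero rotation at each built-in end:
  1.333 M_1 + 0.6667 M_2 = 109.4
  0.6667 M_1 + 1.333 M_2 = 153.1
Solving the pair gives M_1 = 32.81 kN·m and M_2 = 98.44 kN·m (hogging).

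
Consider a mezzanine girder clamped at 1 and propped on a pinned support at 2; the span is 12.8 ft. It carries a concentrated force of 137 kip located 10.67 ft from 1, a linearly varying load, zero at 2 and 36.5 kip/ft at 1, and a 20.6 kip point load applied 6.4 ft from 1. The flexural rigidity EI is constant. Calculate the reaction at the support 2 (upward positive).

R_2 = 156.3 kip

Choose R_2 as the redundant. The primary structure is the cantilever fixed at 1.
Deflection at 2 on the released cantilever, summing each load's contribution:
  point load 137 at a = 10.67: Pa²(3L − a)/(6EI) = 72086/EI
  triangular load, peak 36.5 at the fixed end: w₀L⁴/(30EI) = 32660/EI
  point load 20.6 at a = 6.4: Pa²(3L − a)/(6EI) = 4500/EI
  δ_0 = 109245/EI
Tip deflection under a unit load at 2: L³/(3EI) = 699.1/EI.
Compatibility at 2: δ_0 − R_2·δ_{22} = 0, so R_2 = 109245/699.1 = 156.3 kip.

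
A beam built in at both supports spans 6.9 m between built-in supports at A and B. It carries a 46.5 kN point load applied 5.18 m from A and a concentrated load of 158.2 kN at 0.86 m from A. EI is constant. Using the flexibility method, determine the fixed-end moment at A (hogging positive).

Take the two fixed-end moments M_A, M_B as redundants; the released structure is the simple span AB.
Simple-span end rotations at A and B under the given loads:
  at A: point load 46.5 at a = 5.18: Pab(L + b)/(6LEI) = 86.26/EI
  at B: point load 46.5 at a = 5.18: Pab(L + a)/(6LEI) = 120.9/EI
  at A: point load 158.2 at a = 0.86: Pab(L + b)/(6LEI) = 256.8/EI
  at B: point load 158.2 at a = 0.86: Pab(L + a)/(6LEI) = 154/EI
  θ_A0 = 343.1/EI,  θ_B0 = 274.9/EI
Flexibility coefficients: a unit moment at one end gives L/(3EI) there and L/(6EI) at the far end, so f₁₁ = f₂₂ = 2.3/EI and f₁₂ = f₂₁ = 1.15/EI.
Compatibility — zero rotation at each built-in end:
  2.3 M_A + 1.15 M_B = 343.1
  1.15 M_A + 2.3 M_B = 274.9
Solving the pair gives M_A = 119.2 kN·m and M_B = 59.92 kN·m (hogging).

M_A = 119.2 kN·m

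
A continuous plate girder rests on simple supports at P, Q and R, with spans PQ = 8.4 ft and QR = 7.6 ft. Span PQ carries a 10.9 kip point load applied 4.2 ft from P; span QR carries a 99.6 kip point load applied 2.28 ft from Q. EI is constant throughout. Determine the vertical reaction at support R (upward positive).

R_R = 20.25 kip

Release continuity at Q by inserting a hinge; the redundant is the internal moment M_Q. The primary structure is two simply-supported spans PQ and QR.
End slopes at the hinge Q, treating each span as simply supported:
  span PQ: point load 10.9 at a = 4.2: Pab(L + a)/(6LEI) = 48.07/EI
  span QR: point load 99.6 at a = 2.28: Pab(L + b)/(6LEI) = 342.3/EI
  relative rotation θ_0 = (48.07 + 342.3)/EI = 390.4/EI
A unit hogging moment at Q produces rotation L₁/(3EI) + L₂/(3EI) = 5.333/EI.
Slope continuity at Q: θ_0 = M_Q·5.333/EI, so M_Q = 390.4/5.333 = 73.19 kip·ft (hogging).
Span QR, ΣM about R: R_Q^{QR}·7.6 = 529.9 + 73.19, so R_Q^{QR} = 79.35 kip and R_R = 99.6 − 79.35 = 20.25 kip.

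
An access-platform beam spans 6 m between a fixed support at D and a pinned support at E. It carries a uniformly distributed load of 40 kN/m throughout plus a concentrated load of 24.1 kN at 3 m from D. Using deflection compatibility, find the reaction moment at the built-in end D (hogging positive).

M_D = 207.1 kN·m

Release the roller at E. Primary structure: cantilever fixed at D.
Deflection at E on the released cantilever, summing each load's contribution:
  UDL 40: wL⁴/(8EI) = 6480/EI
  point load 24.1 at a = 3: Pa²(3L − a)/(6EI) = 542.2/EI
  δ_0 = 7022/EI
Tip deflection under a unit load at E: L³/(3EI) = 72/EI.
Compatibility at E: δ_0 − R_E·δ_{EE} = 0, so R_E = 7022/72 = 97.53 kN.
Moment equilibrium about D: M_D = Σ(load moments about D) − R_E·L = 792.3 − 97.53×6 = 207.1 kN·m.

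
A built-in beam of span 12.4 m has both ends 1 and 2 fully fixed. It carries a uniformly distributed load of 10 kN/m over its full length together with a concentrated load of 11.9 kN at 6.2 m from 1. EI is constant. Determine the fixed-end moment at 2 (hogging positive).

Release both end moments; the primary structure is a simply-supported span 12 with redundants M_1 and M_2.
On the primary (simply-supported) span, the end slopes from the loading are:
  at 1: UDL 10: wL³/(24EI) = 794.4/EI
  at 2: UDL 10: wL³/(24EI) = 794.4/EI
  at 1: point load 11.9 at a = 6.2: Pab(L + b)/(6LEI) = 114.4/EI
  at 2: point load 11.9 at a = 6.2: Pab(L + a)/(6LEI) = 114.4/EI
  θ_10 = 908.8/EI,  θ_20 = 908.8/EI
Flexibility coefficients: a unit moment at one end gives L/(3EI) there and L/(6EI) at the far end, so f₁₁ = f₂₂ = 4.133/EI and f₁₂ = f₂₁ = 2.067/EI.
Compatibility — zero rotation at each built-in end:
  4.133 M_1 + 2.067 M_2 = 908.8
  2.067 M_1 + 4.133 M_2 = 908.8
Solving the pair gives M_1 = 146.6 kN·m and M_2 = 146.6 kN·m (hogging).

M_2 = 146.6 kN·m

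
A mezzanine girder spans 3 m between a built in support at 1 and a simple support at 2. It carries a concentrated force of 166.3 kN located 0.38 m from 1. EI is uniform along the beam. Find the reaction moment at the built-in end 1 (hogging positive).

M_1 = 51.69 kN·m

Remove the prop at 2; the released (primary) structure is a cantilever built in at 1.
Primary-structure tip deflection at 2 by superposition:
  point load 166.3 at a = 0.38: Pa²(3L − a)/(6EI) = 34.5/EI
Flexibility coefficient — unit upward force at 2: δ_{22} = L³/(3EI) = 9/EI.
The prop prevents deflection at 2: R_2 = δ_0/δ_{22} = 34.5/9 = 3.833 kN.
Moment equilibrium about 1: M_1 = Σ(load moments about 1) − R_2·L = 63.19 − 3.833×3 = 51.69 kN·m.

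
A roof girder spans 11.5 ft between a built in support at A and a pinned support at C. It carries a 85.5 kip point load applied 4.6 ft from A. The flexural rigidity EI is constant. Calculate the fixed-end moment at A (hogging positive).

M_A = 188.8 kip·ft

Choose R_C as the redundant. The primary structure is the cantilever fixed at A.
Primary-structure tip deflection at C by superposition:
  point load 85.5 at a = 4.6: Pa²(3L − a)/(6EI) = 9016/EI
Tip deflection under a unit load at C: L³/(3EI) = 507/EI.
Compatibility at C: δ_0 − R_C·δ_{CC} = 0, so R_C = 9016/507 = 17.78 kip.
Moment equilibrium about A: M_A = Σ(load moments about A) − R_C·L = 393.3 − 17.78×11.5 = 188.8 kip·ft.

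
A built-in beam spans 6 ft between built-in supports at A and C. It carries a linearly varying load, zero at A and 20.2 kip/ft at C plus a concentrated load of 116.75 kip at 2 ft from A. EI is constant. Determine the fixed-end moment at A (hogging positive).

M_A = 128 kip·ft

Release both end moments; the primary structure is a simply-supported span AC with redundants M_A and M_C.
On the primary (simply-supported) span, the end slopes from the loading are:
  at A: triangular load, peak 20.2: 7w₀L³/(360EI) = 84.84/EI
  at C: triangular load, peak 20.2: w₀L³/(45EI) = 96.96/EI
  at A: point load 116.75 at a = 2: Pab(L + b)/(6LEI) = 259.4/EI
  at C: point load 116.75 at a = 2: Pab(L + a)/(6LEI) = 207.6/EI
  θ_A0 = 344.3/EI,  θ_C0 = 304.5/EI
Flexibility coefficients: a unit moment at one end gives L/(3EI) there and L/(6EI) at the far end, so f₁₁ = f₂₂ = 2/EI and f₁₂ = f₂₁ = 1/EI.
Compatibility — zero rotation at each built-in end:
  2 M_A + 1 M_C = 344.3
  1 M_A + 2 M_C = 304.5
Solving the pair gives M_A = 128 kip·ft and M_C = 88.25 kip·ft (hogging).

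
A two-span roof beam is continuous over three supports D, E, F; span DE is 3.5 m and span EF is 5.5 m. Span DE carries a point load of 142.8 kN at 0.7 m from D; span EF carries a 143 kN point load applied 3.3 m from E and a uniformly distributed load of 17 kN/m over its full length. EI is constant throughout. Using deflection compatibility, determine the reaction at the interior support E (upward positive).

Insert a hinge at E; M_E is the redundant, and each span becomes simply supported.
End slopes at the hinge E, treating each span as simply supported:
  span DE: point load 142.8 at a = 0.7: Pab(L + a)/(6LEI) = 55.98/EI
  span EF: point load 143 at a = 3.3: Pab(L + b)/(6LEI) = 242.2/EI
  span EF: UDL 17: wL³/(24EI) = 117.8/EI
  relative rotation θ_0 = (55.98 + 360.1)/EI = 416.1/EI
A unit hogging moment at E produces rotation L₁/(3EI) + L₂/(3EI) = 3/EI.
Compatibility: M_E·(L₁+L₂)/(3EI) = θ_0, giving M_E = 138.7 kN·m (hogging).
Span DE, ΣM about D with M_E applied at E: R_E^{DE}·3.5 = 99.96 + 138.7, so R_E^{DE} = 68.19 kN and R_D = 142.8 − 68.19 = 74.61 kN.
Span EF, ΣM about F: R_E^{EF}·5.5 = 571.7 + 138.7, so R_E^{EF} = 129.2 kN and R_F = 236.5 − 129.2 = 107.3 kN.
R_E = 68.19 + 129.2 = 197.4 kN.

R_E = 197.4 kN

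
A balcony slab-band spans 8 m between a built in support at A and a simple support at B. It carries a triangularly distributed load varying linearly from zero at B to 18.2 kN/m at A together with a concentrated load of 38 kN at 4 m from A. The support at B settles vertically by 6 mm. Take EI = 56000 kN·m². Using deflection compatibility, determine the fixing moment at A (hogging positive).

M_A = 150.4 kN·m

Release the roller at B. Primary structure: cantilever fixed at A.
Free-end deflection of the primary structure under the applied loading (downward +):
  triangular load, peak 18.2 at the fixed end: w₀L⁴/(30EI) = 2485/EI
  point load 38 at a = 4: Pa²(3L − a)/(6EI) = 2027/EI
  δ_0 = 4512/EI
Flexibility coefficient — unit upward force at B: δ_{BB} = L³/(3EI) = 170.7/EI.
With EI = 56000 kN·m²: δ_0 = 0.080564 m and δ_{BB} = 0.003048 m/kN.
Compatibility — the beam at B must follow the support down by 0.006 m: δ_0 − R_B·δ_{BB} = 0.006, so R_B = (0.080564 − 0.006)/0.003048 = 24.47 kN.
Moment equilibrium about A: M_A = Σ(load moments about A) − R_B·L = 346.1 − 24.47×8 = 150.4 kN·m.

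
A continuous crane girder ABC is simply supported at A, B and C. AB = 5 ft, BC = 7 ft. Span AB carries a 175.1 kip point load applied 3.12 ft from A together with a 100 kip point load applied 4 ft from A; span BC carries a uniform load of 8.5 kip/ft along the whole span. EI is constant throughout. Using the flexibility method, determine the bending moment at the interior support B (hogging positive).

M_B = 129.9 kip·ft

Insert a hinge at B; M_B is the redundant, and each span becomes simply supported.
End slopes at the hinge B, treating each span as simply supported:
  span AB: point load 175.1 at a = 3.12: Pab(L + a)/(6LEI) = 278/EI
  span AB: point load 100 at a = 4: Pab(L + a)/(6LEI) = 120/EI
  span BC: UDL 8.5: wL³/(24EI) = 121.5/EI
  relative rotation θ_0 = (398 + 121.5)/EI = 519.5/EI
A unit hogging moment at B produces rotation L₁/(3EI) + L₂/(3EI) = 4/EI.
Slope continuity at B: θ_0 = M_B·4/EI, so M_B = 519.5/4 = 129.9 kip·ft (hogging).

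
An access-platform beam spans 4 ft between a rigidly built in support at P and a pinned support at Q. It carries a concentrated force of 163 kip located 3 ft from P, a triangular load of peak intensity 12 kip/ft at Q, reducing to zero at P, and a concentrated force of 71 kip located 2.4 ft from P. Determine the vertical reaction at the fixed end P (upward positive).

R_P = 111 kip

Take the reaction at Q as the redundant and release it; the primary structure is a cantilever fixed at P.
Deflection at Q on the released cantilever, summing each load's contribution:
  point load 163 at a = 3: Pa²(3L − a)/(6EI) = 2200/EI
  triangular load, peak 12 at the free end: 11w₀L⁴/(120EI) = 281.6/EI
  point load 71 at a = 2.4: Pa²(3L − a)/(6EI) = 654.3/EI
  δ_0 = 3136/EI
Tip deflection under a unit load at Q: L³/(3EI) = 21.33/EI.
Compatibility at Q: δ_0 − R_Q·δ_{QQ} = 0, so R_Q = 3136/21.33 = 147 kip.
Vertical equilibrium: R_P = ΣP − R_Q = 258 − 147 = 111 kip.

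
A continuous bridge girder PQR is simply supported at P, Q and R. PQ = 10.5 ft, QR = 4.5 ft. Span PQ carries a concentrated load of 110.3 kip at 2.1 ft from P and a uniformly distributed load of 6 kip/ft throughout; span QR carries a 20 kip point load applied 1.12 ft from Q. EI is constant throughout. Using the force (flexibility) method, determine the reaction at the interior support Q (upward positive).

Release continuity at Q by inserting a hinge; the redundant is the internal moment M_Q. The primary structure is two simply-supported spans PQ and QR.
Rotations at Q on the released spans (each span's end-slope, ×1/EI):
  span PQ: point load 110.3 at a = 2.1: Pab(L + a)/(6LEI) = 389.1/EI
  span PQ: UDL 6: wL³/(24EI) = 289.4/EI
  span QR: point load 20 at a = 1.12: Pab(L + b)/(6LEI) = 22.1/EI
  relative rotation θ_0 = (678.5 + 22.1)/EI = 700.6/EI
A unit hogging moment at Q produces rotation L₁/(3EI) + L₂/(3EI) = 5/EI.
Compatibility: M_Q·(L₁+L₂)/(3EI) = θ_0, giving M_Q = 140.1 kip·ft (hogging).
Span PQ, ΣM about P with M_Q applied at Q: R_Q^{PQ}·10.5 = 562.4 + 140.1, so R_Q^{PQ} = 66.91 kip and R_P = 173.3 − 66.91 = 106.4 kip.
Span QR, ΣM about R: R_Q^{QR}·4.5 = 67.6 + 140.1, so R_Q^{QR} = 46.16 kip and R_R = 20 − 46.16 = -26.16 kip.
R_Q = 66.91 + 46.16 = 113.1 kip.

R_Q = 113.1 kip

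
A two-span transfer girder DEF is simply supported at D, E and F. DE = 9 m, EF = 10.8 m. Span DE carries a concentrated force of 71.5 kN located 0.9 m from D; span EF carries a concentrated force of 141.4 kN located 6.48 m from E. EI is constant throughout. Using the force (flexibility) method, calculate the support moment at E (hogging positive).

Insert a hinge at E; M_E is the redundant, and each span becomes simply supported.
Discontinuity in slope at E on the released structure — sum the simple-span end rotations:
  span DE: point load 71.5 at a = 0.9: Pab(L + a)/(6LEI) = 95.56/EI
  span EF: point load 141.4 at a = 6.48: Pab(L + b)/(6LEI) = 923.6/EI
  relative rotation θ_0 = (95.56 + 923.6)/EI = 1019/EI
A unit hogging moment at E produces rotation L₁/(3EI) + L₂/(3EI) = 6.6/EI.
Slope continuity at E: θ_0 = M_E·6.6/EI, so M_E = 1019/6.6 = 154.4 kN·m (hogging).

M_E = 154.4 kN·m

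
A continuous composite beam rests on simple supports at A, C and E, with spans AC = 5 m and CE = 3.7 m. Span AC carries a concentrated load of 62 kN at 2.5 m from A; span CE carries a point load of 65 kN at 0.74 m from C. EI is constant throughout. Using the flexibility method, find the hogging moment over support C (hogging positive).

Insert a hinge at C; M_C is the redundant, and each span becomes simply supported.
Discontinuity in slope at C on the released structure — sum the simple-span end rotations:
  span AC: point load 62 at a = 2.5: Pab(L + a)/(6LEI) = 96.88/EI
  span CE: point load 65 at a = 0.74: Pab(L + b)/(6LEI) = 42.71/EI
  relative rotation θ_0 = (96.88 + 42.71)/EI = 139.6/EI
A unit hogging moment at C produces rotation L₁/(3EI) + L₂/(3EI) = 2.9/EI.
Slope continuity at C: θ_0 = M_C·2.9/EI, so M_C = 139.6/2.9 = 48.13 kN·m (hogging).

M_C = 48.13 kN·m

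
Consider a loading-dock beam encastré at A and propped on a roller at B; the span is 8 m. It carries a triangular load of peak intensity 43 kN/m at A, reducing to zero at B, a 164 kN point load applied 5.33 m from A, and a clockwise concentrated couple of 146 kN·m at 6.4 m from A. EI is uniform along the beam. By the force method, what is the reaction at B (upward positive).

Release the roller at B. Primary structure: cantilever fixed at A.
Primary-structure tip deflection at B by superposition:
  triangular load, peak 43 at the fixed end: w₀L⁴/(30EI) = 5871/EI
  point load 164 at a = 5.33: Pa²(3L − a)/(6EI) = 14497/EI
  clockwise couple 146 at a = 6.4: M₀a(2L − a)/(2EI) = 4485/EI
  δ_0 = 24853/EI
Tip deflection under a unit load at B: L³/(3EI) = 170.7/EI.
Compatibility at B: δ_0 − R_B·δ_{BB} = 0, so R_B = 24853/170.7 = 145.6 kN.

R_B = 145.6 kN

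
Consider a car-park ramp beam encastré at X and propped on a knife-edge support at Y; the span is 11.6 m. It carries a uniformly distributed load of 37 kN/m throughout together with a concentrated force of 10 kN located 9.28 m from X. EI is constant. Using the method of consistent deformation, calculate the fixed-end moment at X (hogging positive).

M_X = 633.5 kN·m

Choose R_Y as the redundant. The primary structure is the cantilever fixed at X.
Primary-structure tip deflection at Y by superposition:
  UDL 37: wL⁴/(8EI) = 83742/EI
  point load 10 at a = 9.28: Pa²(3L − a)/(6EI) = 3663/EI
  δ_0 = 87405/EI
Flexibility coefficient — unit upward force at Y: δ_{YY} = L³/(3EI) = 520.3/EI.
Compatibility at Y: δ_0 − R_Y·δ_{YY} = 0, so R_Y = 87405/520.3 = 168 kN.
Moment equilibrium about X: M_X = Σ(load moments about X) − R_Y·L = 2582 − 168×11.6 = 633.5 kN·m.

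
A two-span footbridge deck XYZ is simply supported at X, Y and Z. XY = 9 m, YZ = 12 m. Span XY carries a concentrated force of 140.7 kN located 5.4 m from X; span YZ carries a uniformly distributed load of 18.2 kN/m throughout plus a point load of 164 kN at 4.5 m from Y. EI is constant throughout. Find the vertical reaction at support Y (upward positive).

R_Y = 394.4 kN

Release continuity at Y by inserting a hinge; the redundant is the internal moment M_Y. The primary structure is two simply-supported spans XY and YZ.
End slopes at the hinge Y, treating each span as simply supported:
  span XY: point load 140.7 at a = 5.4: Pab(L + a)/(6LEI) = 729.4/EI
  span YZ: UDL 18.2: wL³/(24EI) = 1310/EI
  span YZ: point load 164 at a = 4.5: Pab(L + b)/(6LEI) = 1499/EI
  relative rotation θ_0 = (729.4 + 2809)/EI = 3539/EI
A unit hogging moment at Y produces rotation L₁/(3EI) + L₂/(3EI) = 7/EI.
Compatibility: M_Y·(L₁+L₂)/(3EI) = θ_0, giving M_Y = 505.6 kN·m (hogging).
Span XY, ΣM about X with M_Y applied at Y: R_Y^{XY}·9 = 759.8 + 505.6, so R_Y^{XY} = 140.6 kN and R_X = 140.7 − 140.6 = 0.1078 kN.
Span YZ, ΣM about Z: R_Y^{YZ}·12 = 2540 + 505.6, so R_Y^{YZ} = 253.8 kN and R_Z = 382.4 − 253.8 = 128.6 kN.
R_Y = 140.6 + 253.8 = 394.4 kN.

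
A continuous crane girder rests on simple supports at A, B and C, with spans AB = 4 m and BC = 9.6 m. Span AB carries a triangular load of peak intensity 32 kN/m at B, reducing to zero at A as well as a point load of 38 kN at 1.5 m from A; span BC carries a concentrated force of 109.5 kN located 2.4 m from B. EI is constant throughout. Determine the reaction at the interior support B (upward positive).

R_B = 188.3 kN

Take M_B as the redundant. Released structure: two simple spans AB and BC with a hinge at B.
End slopes at the hinge B, treating each span as simply supported:
  span AB: triangular load, peak 32: w₀L³/(45EI) = 45.51/EI
  span AB: point load 38 at a = 1.5: Pab(L + a)/(6LEI) = 32.66/EI
  span BC: point load 109.5 at a = 2.4: Pab(L + b)/(6LEI) = 551.9/EI
  relative rotation θ_0 = (78.17 + 551.9)/EI = 630/EI
A unit hogging moment at B produces rotation L₁/(3EI) + L₂/(3EI) = 4.533/EI.
Compatibility: M_B·(L₁+L₂)/(3EI) = θ_0, giving M_B = 139 kN·m (hogging).
Span AB, ΣM about A with M_B applied at B: R_B^{AB}·4 = 227.7 + 139, so R_B^{AB} = 91.66 kN and R_A = 102 − 91.66 = 10.34 kN.
Span BC, ΣM about C: R_B^{BC}·9.6 = 788.4 + 139, so R_B^{BC} = 96.6 kN and R_C = 109.5 − 96.6 = 12.9 kN.
R_B = 91.66 + 96.6 = 188.3 kN.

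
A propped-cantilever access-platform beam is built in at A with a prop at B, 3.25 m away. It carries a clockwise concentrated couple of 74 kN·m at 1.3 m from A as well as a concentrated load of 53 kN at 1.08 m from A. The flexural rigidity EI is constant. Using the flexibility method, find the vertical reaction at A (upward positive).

Take the reaction at B as the redundant and release it; the primary structure is a cantilever fixed at A.
Primary-structure tip deflection at B by superposition:
  clockwise couple 74 at a = 1.3: M₀a(2L − a)/(2EI) = 250.1/EI
  point load 53 at a = 1.08: Pa²(3L − a)/(6EI) = 89.33/EI
  δ_0 = 339.4/EI
Flexibility coefficient — unit upward force at B: δ_{BB} = L³/(3EI) = 11.44/EI.
The prop prevents deflection at B: R_B = δ_0/δ_{BB} = 339.4/11.44 = 29.67 kN.
Vertical equilibrium: R_A = ΣP − R_B = 53 − 29.67 = 23.33 kN.

R_A = 23.33 kN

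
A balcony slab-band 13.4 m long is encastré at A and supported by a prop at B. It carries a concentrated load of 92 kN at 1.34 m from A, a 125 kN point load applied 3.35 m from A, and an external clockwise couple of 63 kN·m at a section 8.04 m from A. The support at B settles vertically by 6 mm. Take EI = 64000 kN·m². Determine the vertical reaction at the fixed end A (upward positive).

R_A = 199.5 kN

Release the roller at B. Primary structure: cantilever fixed at A.
Deflection at B on the released cantilever, summing each load's contribution:
  point load 92 at a = 1.34: Pa²(3L − a)/(6EI) = 1070/EI
  point load 125 at a = 3.35: Pa²(3L − a)/(6EI) = 8616/EI
  clockwise couple 63 at a = 8.04: M₀a(2L − a)/(2EI) = 4751/EI
  δ_0 = 14437/EI
Tip deflection under a unit load at B: L³/(3EI) = 802/EI.
With EI = 64000 kN·m²: δ_0 = 0.22557 m and δ_{BB} = 0.012532 m/kN.
Compatibility — the beam at B must follow the support down by 0.006 m: δ_0 − R_B·δ_{BB} = 0.006, so R_B = (0.22557 − 0.006)/0.012532 = 17.52 kN.
Vertical equilibrium: R_A = ΣP − R_B = 217 − 17.52 = 199.5 kN.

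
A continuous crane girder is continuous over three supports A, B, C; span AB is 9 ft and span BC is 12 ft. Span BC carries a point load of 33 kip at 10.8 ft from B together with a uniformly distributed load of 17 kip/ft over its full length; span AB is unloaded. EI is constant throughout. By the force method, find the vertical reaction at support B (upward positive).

R_B = 141.5 kip

Take M_B as the redundant. Released structure: two simple spans AB and BC with a hinge at B.
Rotations at B on the released spans (each span's end-slope, ×1/EI):
  span BC: point load 33 at a = 10.8: Pab(L + b)/(6LEI) = 78.41/EI
  span BC: UDL 17: wL³/(24EI) = 1224/EI
  relative rotation θ_0 = (0 + 1302)/EI = 1302/EI
A unit hogging moment at B produces rotation L₁/(3EI) + L₂/(3EI) = 7/EI.
Compatibility: M_B·(L₁+L₂)/(3EI) = θ_0, giving M_B = 186.1 kip·ft (hogging).
Span AB, ΣM about A with M_B applied at B: R_B^{AB}·9 = 0 + 186.1, so R_B^{AB} = 20.67 kip and R_A = 0 − 20.67 = -20.67 kip.
Span BC, ΣM about C: R_B^{BC}·12 = 1264 + 186.1, so R_B^{BC} = 120.8 kip and R_C = 237 − 120.8 = 116.2 kip.
R_B = 20.67 + 120.8 = 141.5 kip.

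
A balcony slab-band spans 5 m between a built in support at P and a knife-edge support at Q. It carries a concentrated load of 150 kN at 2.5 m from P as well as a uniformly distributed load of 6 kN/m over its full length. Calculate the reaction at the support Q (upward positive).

Choose R_Q as the redundant. The primary structure is the cantilever fixed at P.
Primary-structure tip deflection at Q by superposition:
  point load 150 at a = 2.5: Pa²(3L − a)/(6EI) = 1953/EI
  UDL 6: wL⁴/(8EI) = 468.8/EI
  δ_0 = 2422/EI
Tip deflection under a unit load at Q: L³/(3EI) = 41.67/EI.
The prop prevents deflection at Q: R_Q = δ_0/δ_{QQ} = 2422/41.67 = 58.12 kN.

R_Q = 58.12 kN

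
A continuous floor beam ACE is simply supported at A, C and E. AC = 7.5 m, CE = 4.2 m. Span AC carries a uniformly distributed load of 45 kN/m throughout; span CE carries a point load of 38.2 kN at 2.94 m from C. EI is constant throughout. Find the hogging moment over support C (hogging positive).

Insert a hinge at C; M_C is the redundant, and each span becomes simply supported.
Rotations at C on the released spans (each span's end-slope, ×1/EI):
  span AC: UDL 45: wL³/(24EI) = 791/EI
  span CE: point load 38.2 at a = 2.94: Pab(L + b)/(6LEI) = 30.66/EI
  relative rotation θ_0 = (791 + 30.66)/EI = 821.7/EI
A unit hogging moment at C produces rotation L₁/(3EI) + L₂/(3EI) = 3.9/EI.
Compatibility: M_C·(L₁+L₂)/(3EI) = θ_0, giving M_C = 210.7 kN·m (hogging).

M_C = 210.7 kN·m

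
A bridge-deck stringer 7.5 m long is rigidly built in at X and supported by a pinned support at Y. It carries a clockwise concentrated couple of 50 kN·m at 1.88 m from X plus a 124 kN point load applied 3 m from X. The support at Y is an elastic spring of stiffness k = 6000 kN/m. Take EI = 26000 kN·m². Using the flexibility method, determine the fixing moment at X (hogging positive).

M_X = 202.4 kN·m

Release the roller at Y. Primary structure: cantilever fixed at X.
Deflection at Y on the released cantilever, summing each load's contribution:
  clockwise couple 50 at a = 1.88: M₀a(2L − a)/(2EI) = 616.6/EI
  point load 124 at a = 3: Pa²(3L − a)/(6EI) = 3627/EI
  δ_0 = 4244/EI
Tip deflection under a unit load at Y: L³/(3EI) = 140.6/EI.
With EI = 26000 kN·m²: δ_0 = 0.16322 m and δ_{YY} = 0.005409 m/kN.
Compatibility — the spring shortens by R_Y/k under the reaction it provides: δ_0 − R_Y·δ_{YY} = R_Y/k. With 1/k = 0.000167 m/kN, R_Y = δ_0 / (δ_{YY} + 1/k) = 0.16322 / (0.005409 + 0.000167) = 29.27 kN.
Moment equilibrium about X: M_X = Σ(load moments about X) − R_Y·L = 422 − 29.27×7.5 = 202.4 kN·m.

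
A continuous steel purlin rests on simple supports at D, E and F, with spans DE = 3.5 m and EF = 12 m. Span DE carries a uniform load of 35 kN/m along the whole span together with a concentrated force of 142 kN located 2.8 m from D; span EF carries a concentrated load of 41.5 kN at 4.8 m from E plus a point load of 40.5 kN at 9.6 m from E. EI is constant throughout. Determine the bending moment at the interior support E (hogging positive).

Release continuity at E by inserting a hinge; the redundant is the internal moment M_E. The primary structure is two simply-supported spans DE and EF.
Discontinuity in slope at E on the released structure — sum the simple-span end rotations:
  span DE: UDL 35: wL³/(24EI) = 62.53/EI
  span DE: point load 142 at a = 2.8: Pab(L + a)/(6LEI) = 83.5/EI
  span EF: point load 41.5 at a = 4.8: Pab(L + b)/(6LEI) = 382.5/EI
  span EF: point load 40.5 at a = 9.6: Pab(L + b)/(6LEI) = 186.6/EI
  relative rotation θ_0 = (146 + 569.1)/EI = 715.1/EI
A unit hogging moment at E produces rotation L₁/(3EI) + L₂/(3EI) = 5.167/EI.
Compatibility: M_E·(L₁+L₂)/(3EI) = θ_0, giving M_E = 138.4 kN·m (hogging).

M_E = 138.4 kN·m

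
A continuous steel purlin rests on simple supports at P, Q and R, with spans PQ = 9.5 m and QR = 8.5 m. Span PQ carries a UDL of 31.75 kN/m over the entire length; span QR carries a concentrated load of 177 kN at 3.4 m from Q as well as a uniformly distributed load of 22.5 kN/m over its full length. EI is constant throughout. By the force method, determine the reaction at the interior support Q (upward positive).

Insert a hinge at Q; M_Q is the redundant, and each span becomes simply supported.
Discontinuity in slope at Q on the released structure — sum the simple-span end rotations:
  span PQ: UDL 31.75: wL³/(24EI) = 1134/EI
  span QR: point load 177 at a = 3.4: Pab(L + b)/(6LEI) = 818.4/EI
  span QR: UDL 22.5: wL³/(24EI) = 575.7/EI
  relative rotation θ_0 = (1134 + 1394)/EI = 2528/EI
A unit hogging moment at Q produces rotation L₁/(3EI) + L₂/(3EI) = 6/EI.
Compatibility: M_Q·(L₁+L₂)/(3EI) = θ_0, giving M_Q = 421.4 kN·m (hogging).
Span PQ, ΣM about P with M_Q applied at Q: R_Q^{PQ}·9.5 = 1433 + 421.4, so R_Q^{PQ} = 195.2 kN and R_P = 301.6 − 195.2 = 106.5 kN.
Span QR, ΣM about R: R_Q^{QR}·8.5 = 1716 + 421.4, so R_Q^{QR} = 251.4 kN and R_R = 368.2 − 251.4 = 116.8 kN.
R_Q = 195.2 + 251.4 = 446.6 kN.

R_Q = 446.6 kN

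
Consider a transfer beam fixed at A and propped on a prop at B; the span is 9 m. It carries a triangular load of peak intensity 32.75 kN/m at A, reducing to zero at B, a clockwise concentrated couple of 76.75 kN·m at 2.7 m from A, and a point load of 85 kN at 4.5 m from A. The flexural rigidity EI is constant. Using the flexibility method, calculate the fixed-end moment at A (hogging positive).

M_A = 338.3 kN·m

Release the roller at B. Primary structure: cantilever fixed at A.
Primary-structure tip deflection at B by superposition:
  triangular load, peak 32.75 at the fixed end: w₀L⁴/(30EI) = 7162/EI
  clockwise couple 76.75 at a = 2.7: M₀a(2L − a)/(2EI) = 1585/EI
  point load 85 at a = 4.5: Pa²(3L − a)/(6EI) = 6455/EI
  δ_0 = 15202/EI
Tip deflection under a unit load at B: L³/(3EI) = 243/EI.
The prop prevents deflection at B: R_B = δ_0/δ_{BB} = 15202/243 = 62.56 kN.
Moment equilibrium about A: M_A = Σ(load moments about A) − R_B·L = 901.4 − 62.56×9 = 338.3 kN·m.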